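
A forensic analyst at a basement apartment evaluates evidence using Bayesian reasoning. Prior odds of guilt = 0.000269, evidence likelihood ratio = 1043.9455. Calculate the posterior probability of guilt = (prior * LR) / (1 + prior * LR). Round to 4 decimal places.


Bayesian evidence evaluation:
Posterior odds = prior_odds * LR = 0.000269 * 1043.9455 = 0.2808213
Posterior probability = posterior_odds / (1 + posterior_odds)
= 0.2808213 / (1 + 0.2808213)
= 0.2808213 / 1.2808213
= 0.2193

0.2193


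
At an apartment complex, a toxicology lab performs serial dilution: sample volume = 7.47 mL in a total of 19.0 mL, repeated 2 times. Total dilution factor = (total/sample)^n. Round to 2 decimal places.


Dilution factor calculation:
Single dilution = V_total / V_sample = 19.0 / 7.47 ≈ 2.543507
Number of dilutions = 2
Total DF = (19.0 / 7.47)^2 (full precision, rounded at the end) = 6.47

6.47


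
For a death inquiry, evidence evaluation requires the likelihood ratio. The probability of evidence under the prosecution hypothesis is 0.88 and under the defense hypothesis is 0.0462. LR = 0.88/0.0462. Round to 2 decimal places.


Likelihood ratio calculation:
LR = P(E|Hp) / P(E|Hd)
LR = 0.88 / 0.0462
LR = 19.05

19.05


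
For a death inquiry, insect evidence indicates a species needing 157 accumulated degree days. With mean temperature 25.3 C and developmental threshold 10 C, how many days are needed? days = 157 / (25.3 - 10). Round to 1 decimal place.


Insect development time:
Effective temperature = avg_temp - T_base = 25.3 - 10 = 15.3 C
Days = ADD / effective_temp = 157 / 15.3 = 10.3 days

10.3


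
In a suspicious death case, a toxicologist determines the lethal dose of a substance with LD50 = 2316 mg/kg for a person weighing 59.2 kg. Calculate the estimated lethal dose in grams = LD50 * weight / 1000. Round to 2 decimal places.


Lethal dose calculation:
Lethal dose = LD50 * body_weight / 1000
= 2316 * 59.2 / 1000
= 137107.2 / 1000
= 137.11 g

137.11


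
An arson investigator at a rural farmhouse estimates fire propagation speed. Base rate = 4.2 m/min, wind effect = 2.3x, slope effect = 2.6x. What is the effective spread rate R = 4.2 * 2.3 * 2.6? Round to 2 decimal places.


Fire spread rate calculation:
R = R0 * wind_factor * slope_factor
= 4.2 * 2.3 * 2.6
= 9.66 * 2.6
= 25.12 m/min

25.12


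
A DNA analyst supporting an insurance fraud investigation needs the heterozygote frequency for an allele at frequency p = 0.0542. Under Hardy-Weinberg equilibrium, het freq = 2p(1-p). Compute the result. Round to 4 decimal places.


Hardy-Weinberg heterozygote frequency:
q = 1 - p = 1 - 0.0542 = 0.9458
2pq = 2 * 0.0542 * 0.9458 = 0.1025

0.1025


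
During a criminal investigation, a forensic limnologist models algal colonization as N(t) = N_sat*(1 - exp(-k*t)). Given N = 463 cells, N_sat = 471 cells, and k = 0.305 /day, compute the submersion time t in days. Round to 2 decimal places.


PMSI from diatom colonization curve:
N / N_sat = 463 / 471 = 0.983015
1 - N/N_sat = 0.016985
ln(1 - N/N_sat) = -4.075425
t = -ln(1 - N/N_sat) / k = -(-4.075425) / 0.305 = 13.36 days

13.36


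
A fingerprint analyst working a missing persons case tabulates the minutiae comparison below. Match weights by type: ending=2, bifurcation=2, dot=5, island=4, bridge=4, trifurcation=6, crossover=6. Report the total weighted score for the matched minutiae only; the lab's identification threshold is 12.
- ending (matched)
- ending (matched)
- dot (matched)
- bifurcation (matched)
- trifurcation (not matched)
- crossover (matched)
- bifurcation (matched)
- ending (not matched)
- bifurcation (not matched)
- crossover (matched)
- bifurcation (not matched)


Weighted minutiae match score:
  ending: matched, +2 (running total 2)
  ending: matched, +2 (running total 4)
  dot: matched, +5 (running total 9)
  bifurcation: matched, +2 (running total 11)
  trifurcation: not matched, +0
  crossover: matched, +6 (running total 17)
  bifurcation: matched, +2 (running total 19)
  ending: not matched, +0
  bifurcation: not matched, +0
  crossover: matched, +6 (running total 25)
  bifurcation: not matched, +0
Total score = 25
Threshold = 12; verdict = identification

25


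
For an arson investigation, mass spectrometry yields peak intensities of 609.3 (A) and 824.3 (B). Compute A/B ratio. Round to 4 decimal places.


Spectral peak ratio:
Peak A = 609.3 counts
Peak B = 824.3 counts
Ratio = 609.3 / 824.3 = 0.7392

0.7392


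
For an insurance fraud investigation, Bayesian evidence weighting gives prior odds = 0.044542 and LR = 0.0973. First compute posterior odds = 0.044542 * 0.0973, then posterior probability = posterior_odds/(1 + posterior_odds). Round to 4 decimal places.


Bayesian evidence evaluation:
Posterior odds = prior_odds * LR = 0.044542 * 0.0973 = 0.004333937
Posterior probability = posterior_odds / (1 + posterior_odds)
= 0.004333937 / (1 + 0.004333937)
= 0.004333937 / 1.004333937
= 0.0043

0.0043


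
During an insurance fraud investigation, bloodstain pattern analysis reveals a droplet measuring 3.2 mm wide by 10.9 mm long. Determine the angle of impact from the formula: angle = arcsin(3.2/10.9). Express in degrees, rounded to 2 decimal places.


Blood spatter impact angle calculation:
width / length = 3.2 / 10.9 = 0.293578
angle = arcsin(0.293578)
angle = 17.07 degrees

17.07


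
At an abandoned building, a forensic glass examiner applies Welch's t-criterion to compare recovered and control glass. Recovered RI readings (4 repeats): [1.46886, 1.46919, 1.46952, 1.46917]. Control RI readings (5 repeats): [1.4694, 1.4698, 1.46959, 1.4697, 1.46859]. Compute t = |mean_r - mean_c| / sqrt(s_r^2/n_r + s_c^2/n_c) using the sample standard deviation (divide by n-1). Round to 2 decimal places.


Welch's t-criterion for glass RI comparison:
Recovered mean = sum / n_r = 5.87674 / 4 = 1.469185
Control mean = sum / n_c = 7.34708 / 5 = 1.469416
Recovered sample variance s_r^2 = 7.27e-08
Control sample variance s_c^2 = 2.3523e-07
Welch SE (unpooled) = sqrt(s_r^2/n_r + s_c^2/n_c) = sqrt(1.8175e-08 + 4.7046e-08) = sqrt(6.5221e-08) = 0.000255384
|mean_r - mean_c| = 0.000231
t = 0.000231 / 0.000255384 = 0.90

0.90


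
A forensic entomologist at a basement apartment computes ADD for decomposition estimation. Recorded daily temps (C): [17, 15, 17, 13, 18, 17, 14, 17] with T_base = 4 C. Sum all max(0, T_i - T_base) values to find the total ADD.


Computing ADD day by day:
Day 1: max(0, 17 - 4) = 13
Day 2: max(0, 15 - 4) = 11
Day 3: max(0, 17 - 4) = 13
Day 4: max(0, 13 - 4) = 9
Day 5: max(0, 18 - 4) = 14
Day 6: max(0, 17 - 4) = 13
Day 7: max(0, 14 - 4) = 10
Day 8: max(0, 17 - 4) = 13
Total ADD = 96

96


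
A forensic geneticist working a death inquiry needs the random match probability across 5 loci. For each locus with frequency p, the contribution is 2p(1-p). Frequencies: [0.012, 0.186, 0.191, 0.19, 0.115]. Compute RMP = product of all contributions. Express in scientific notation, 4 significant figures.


Computing RMP for 5 loci:
Locus 1: 2 * 0.012 * 0.988 = 0.023712
Locus 2: 2 * 0.186 * 0.814 = 0.302808
Locus 3: 2 * 0.191 * 0.809 = 0.309038
Locus 4: 2 * 0.19 * 0.81 = 0.3078
Locus 5: 2 * 0.115 * 0.885 = 0.20355
RMP = 1.390e-04

1.390e-04


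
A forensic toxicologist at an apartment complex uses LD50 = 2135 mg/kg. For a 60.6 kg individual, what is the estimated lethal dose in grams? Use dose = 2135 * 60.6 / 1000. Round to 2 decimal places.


Lethal dose calculation:
Lethal dose = LD50 * body_weight / 1000
= 2135 * 60.6 / 1000
= 129381 / 1000
= 129.38 g

129.38


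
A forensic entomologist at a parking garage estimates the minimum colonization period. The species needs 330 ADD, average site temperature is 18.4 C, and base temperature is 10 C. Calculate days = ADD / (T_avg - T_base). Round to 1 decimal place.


Insect development time:
Effective temperature = avg_temp - T_base = 18.4 - 10 = 8.4 C
Days = ADD / effective_temp = 330 / 8.4 = 39.3 days

39.3


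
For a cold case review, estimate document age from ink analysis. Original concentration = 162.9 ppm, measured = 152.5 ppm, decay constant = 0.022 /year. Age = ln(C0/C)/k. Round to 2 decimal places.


Document age estimation:
C0/C = 162.9 / 152.5 = 1.068197
ln(C0/C) = 0.065972
t = 0.065972 / 0.022 = 3.00 years

3.00


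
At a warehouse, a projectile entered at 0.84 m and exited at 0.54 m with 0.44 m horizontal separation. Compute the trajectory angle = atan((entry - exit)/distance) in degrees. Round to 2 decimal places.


Bullet trajectory angle:
Height difference = 0.84 - 0.54 = 0.3 m
angle = atan(0.3 / 0.44)
angle = atan(0.681818)
angle = 34.29 degrees

34.29


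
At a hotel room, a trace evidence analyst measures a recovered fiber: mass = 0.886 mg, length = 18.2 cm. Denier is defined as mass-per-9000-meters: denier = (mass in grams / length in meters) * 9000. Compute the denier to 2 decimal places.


Denier calculation:
Mass in grams = 0.886 mg / 1000 = 0.000886 g
Length in meters = 18.2 cm / 100 = 0.182 m
Linear density = mass / length = 0.000886 / 0.182 = 0.00486813 g/m
Denier = (g/m) * 9000 = 0.00486813 * 9000 = 43.81

43.81


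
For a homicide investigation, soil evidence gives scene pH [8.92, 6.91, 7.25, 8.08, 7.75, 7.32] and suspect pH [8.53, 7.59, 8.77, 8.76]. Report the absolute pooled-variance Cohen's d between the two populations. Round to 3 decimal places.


Pooled-variance Cohen's d for soil pH comparison:
Scene mean = 46.23 / 6 = 7.705
Suspect mean = 33.65 / 4 = 8.4125
Scene sample variance s_s^2 = 0.52123
Suspect sample variance s_c^2 = 0.312958
Pooled variance = ((n_s-1)*s_s^2 + (n_c-1)*s_c^2) / (n_s + n_c - 2) = 0.443128
Pooled SD = sqrt(0.443128) = 0.665679
Mean difference = -0.7075
|d| = |-0.7075| / 0.665679 = 1.063

1.063


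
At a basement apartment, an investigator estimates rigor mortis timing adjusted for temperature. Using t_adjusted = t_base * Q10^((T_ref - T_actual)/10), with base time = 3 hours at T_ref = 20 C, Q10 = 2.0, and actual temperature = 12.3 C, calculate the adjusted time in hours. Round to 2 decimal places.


Rigor mortis time adjustment:
Exponent = (T_ref - T_actual) / 10 = (20 - 12.3) / 10 = 0.77
Q10 factor = 2.0^0.77 = 1.70527
t_adjusted = 3 * 1.70527 = 5.12 hours

5.12


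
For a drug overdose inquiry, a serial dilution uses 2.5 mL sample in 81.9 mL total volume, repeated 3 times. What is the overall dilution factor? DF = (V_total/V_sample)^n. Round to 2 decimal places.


Dilution factor calculation:
Single dilution = V_total / V_sample = 81.9 / 2.5 ≈ 32.76
Number of dilutions = 3
Total DF = (81.9 / 2.5)^3 (full precision, rounded at the end) = 35158.61

35158.61


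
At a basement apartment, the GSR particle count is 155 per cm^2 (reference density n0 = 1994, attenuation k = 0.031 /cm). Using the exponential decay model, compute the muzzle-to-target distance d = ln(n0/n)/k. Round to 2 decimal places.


GSR distance calculation:
n0/n = 1994 / 155 = 12.864516
ln(n0/n) = 2.554473
d = 2.554473 / 0.031 = 82.40 cm

82.40


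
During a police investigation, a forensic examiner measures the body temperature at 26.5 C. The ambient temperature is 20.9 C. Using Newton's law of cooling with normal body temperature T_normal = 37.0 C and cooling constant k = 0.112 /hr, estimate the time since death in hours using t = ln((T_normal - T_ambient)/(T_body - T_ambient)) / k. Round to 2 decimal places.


Using Newton's law of cooling:
t = ln((T_normal - T_ambient) / (T_body - T_ambient)) / k
T_normal - T_ambient = 16.1
T_body - T_ambient = 5.6
Ratio = 2.875
ln(ratio) = 1.056053
t = 1.056053 / 0.112 = 9.43 hours

9.43


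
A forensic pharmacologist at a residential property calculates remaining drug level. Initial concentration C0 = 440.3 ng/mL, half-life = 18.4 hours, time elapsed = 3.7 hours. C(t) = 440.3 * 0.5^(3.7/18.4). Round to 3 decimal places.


Drug concentration decay:
Number of half-lives = t / t_half = 3.7 / 18.4 = 0.201087
Decay factor = 0.5^0.201087 = 0.86989489
C(t) = 440.3 * 0.86989489 = 383.015 ng/mL

383.015


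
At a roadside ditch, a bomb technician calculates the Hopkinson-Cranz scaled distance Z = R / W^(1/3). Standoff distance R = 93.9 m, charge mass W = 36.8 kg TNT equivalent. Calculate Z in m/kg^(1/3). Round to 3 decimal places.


Scaled distance calculation:
W^(1/3) = 36.8^(1/3) = 3.326207
Z = R / W^(1/3) = 93.9 / 3.326207
Z = 28.230 m/kg^(1/3)

28.230


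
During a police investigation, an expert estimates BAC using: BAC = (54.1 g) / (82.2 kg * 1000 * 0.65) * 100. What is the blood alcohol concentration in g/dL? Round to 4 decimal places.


Applying the Widmark formula:
BAC = (dose_g / (body_wt * 1000 * r)) * 100
Denominator = 82.2 * 1000 * 0.65 = 53430
BAC = (54.1 / 53430) * 100
BAC = 0.1013 g/dL

0.1013


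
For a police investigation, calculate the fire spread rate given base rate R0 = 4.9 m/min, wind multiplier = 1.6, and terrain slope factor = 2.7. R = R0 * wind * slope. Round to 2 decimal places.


Fire spread rate calculation:
R = R0 * wind_factor * slope_factor
= 4.9 * 1.6 * 2.7
= 7.84 * 2.7
= 21.17 m/min

21.17


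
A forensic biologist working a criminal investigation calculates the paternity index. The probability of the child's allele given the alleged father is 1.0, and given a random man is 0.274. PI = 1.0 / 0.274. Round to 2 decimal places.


Paternity Index calculation:
PI = P(allele|father) / P(allele|random)
PI = 1.0 / 0.274
PI = 3.65

3.65


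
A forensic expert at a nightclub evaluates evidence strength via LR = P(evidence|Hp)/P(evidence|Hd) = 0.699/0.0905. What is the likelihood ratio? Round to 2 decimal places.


Likelihood ratio calculation:
LR = P(E|Hp) / P(E|Hd)
LR = 0.699 / 0.0905
LR = 7.72

7.72


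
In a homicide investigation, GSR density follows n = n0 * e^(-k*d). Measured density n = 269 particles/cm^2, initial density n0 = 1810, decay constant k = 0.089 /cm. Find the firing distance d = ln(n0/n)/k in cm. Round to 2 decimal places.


GSR distance calculation:
n0/n = 1810 / 269 = 6.728625
ln(n0/n) = 1.906371
d = 1.906371 / 0.089 = 21.42 cm

21.42


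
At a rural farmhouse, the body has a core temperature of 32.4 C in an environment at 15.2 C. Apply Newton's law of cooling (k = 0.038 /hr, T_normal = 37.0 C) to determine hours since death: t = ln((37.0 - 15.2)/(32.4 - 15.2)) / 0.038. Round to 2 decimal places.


Using Newton's law of cooling:
t = ln((T_normal - T_ambient) / (T_body - T_ambient)) / k
T_normal - T_ambient = 21.8
T_body - T_ambient = 17.2
Ratio = 1.267442
ln(ratio) = 0.237001
t = 0.237001 / 0.038 = 6.24 hours

6.24


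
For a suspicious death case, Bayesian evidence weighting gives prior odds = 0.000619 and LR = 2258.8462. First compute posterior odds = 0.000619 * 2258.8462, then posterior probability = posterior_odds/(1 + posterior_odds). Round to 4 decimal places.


Bayesian evidence evaluation:
Posterior odds = prior_odds * LR = 0.000619 * 2258.8462 = 1.398226
Posterior probability = posterior_odds / (1 + posterior_odds)
= 1.398226 / (1 + 1.398226)
= 1.398226 / 2.398226
= 0.5830

0.5830


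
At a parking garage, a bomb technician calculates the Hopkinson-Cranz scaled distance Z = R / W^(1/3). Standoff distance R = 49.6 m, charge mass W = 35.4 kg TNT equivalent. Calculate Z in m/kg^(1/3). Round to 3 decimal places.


Scaled distance calculation:
W^(1/3) = 35.4^(1/3) = 3.28348
Z = R / W^(1/3) = 49.6 / 3.28348
Z = 15.106 m/kg^(1/3)

15.106


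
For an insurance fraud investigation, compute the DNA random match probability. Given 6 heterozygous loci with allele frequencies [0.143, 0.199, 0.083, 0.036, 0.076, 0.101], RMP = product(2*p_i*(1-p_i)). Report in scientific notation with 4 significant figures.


Computing RMP for 6 loci:
Locus 1: 2 * 0.143 * 0.857 = 0.245102
Locus 2: 2 * 0.199 * 0.801 = 0.318798
Locus 3: 2 * 0.083 * 0.917 = 0.152222
Locus 4: 2 * 0.036 * 0.964 = 0.069408
Locus 5: 2 * 0.076 * 0.924 = 0.140448
Locus 6: 2 * 0.101 * 0.899 = 0.181598
RMP = 2.106e-05

2.106e-05


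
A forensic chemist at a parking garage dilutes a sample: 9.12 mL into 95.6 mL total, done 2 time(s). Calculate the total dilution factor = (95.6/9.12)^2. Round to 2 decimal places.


Dilution factor calculation:
Single dilution = V_total / V_sample = 95.6 / 9.12 ≈ 10.482456
Number of dilutions = 2
Total DF = (95.6 / 9.12)^2 (full precision, rounded at the end) = 109.88

109.88


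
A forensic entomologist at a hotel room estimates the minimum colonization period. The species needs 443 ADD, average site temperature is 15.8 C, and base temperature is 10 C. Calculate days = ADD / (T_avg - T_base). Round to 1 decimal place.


Insect development time:
Effective temperature = avg_temp - T_base = 15.8 - 10 = 5.8 C
Days = ADD / effective_temp = 443 / 5.8 = 76.4 days

76.4


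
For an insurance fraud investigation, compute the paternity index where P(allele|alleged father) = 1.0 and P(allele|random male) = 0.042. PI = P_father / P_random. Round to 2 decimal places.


Paternity Index calculation:
PI = P(allele|father) / P(allele|random)
PI = 1.0 / 0.042
PI = 23.81

23.81


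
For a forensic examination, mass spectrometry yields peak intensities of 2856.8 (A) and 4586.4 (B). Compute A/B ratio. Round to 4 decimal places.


Spectral peak ratio:
Peak A = 2856.8 counts
Peak B = 4586.4 counts
Ratio = 2856.8 / 4586.4 = 0.6229

0.6229


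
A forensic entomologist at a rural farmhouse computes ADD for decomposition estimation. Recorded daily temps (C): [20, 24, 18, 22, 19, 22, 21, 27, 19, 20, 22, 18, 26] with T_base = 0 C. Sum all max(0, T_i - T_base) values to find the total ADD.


Computing ADD day by day:
Day 1: max(0, 20 - 0) = 20
Day 2: max(0, 24 - 0) = 24
Day 3: max(0, 18 - 0) = 18
Day 4: max(0, 22 - 0) = 22
Day 5: max(0, 19 - 0) = 19
Day 6: max(0, 22 - 0) = 22
Day 7: max(0, 21 - 0) = 21
Day 8: max(0, 27 - 0) = 27
Day 9: max(0, 19 - 0) = 19
Day 10: max(0, 20 - 0) = 20
Day 11: max(0, 22 - 0) = 22
Day 12: max(0, 18 - 0) = 18
Day 13: max(0, 26 - 0) = 26
Total ADD = 278

278


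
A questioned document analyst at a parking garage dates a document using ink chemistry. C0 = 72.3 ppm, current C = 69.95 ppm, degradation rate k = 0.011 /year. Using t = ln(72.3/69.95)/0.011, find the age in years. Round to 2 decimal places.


Document age estimation:
C0/C = 72.3 / 69.95 = 1.033595
ln(C0/C) = 0.033043
t = 0.033043 / 0.011 = 3.00 years

3.00


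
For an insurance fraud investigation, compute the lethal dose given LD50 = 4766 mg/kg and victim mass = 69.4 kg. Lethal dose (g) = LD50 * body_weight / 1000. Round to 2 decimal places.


Lethal dose calculation:
Lethal dose = LD50 * body_weight / 1000
= 4766 * 69.4 / 1000
= 330760.4 / 1000
= 330.76 g

330.76


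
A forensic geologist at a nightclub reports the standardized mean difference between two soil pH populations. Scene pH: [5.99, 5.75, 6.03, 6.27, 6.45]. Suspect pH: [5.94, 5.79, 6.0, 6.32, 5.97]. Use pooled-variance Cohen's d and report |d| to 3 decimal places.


Pooled-variance Cohen's d for soil pH comparison:
Scene mean = 30.49 / 5 = 6.098
Suspect mean = 30.02 / 5 = 6.004
Scene sample variance s_s^2 = 0.07272
Suspect sample variance s_c^2 = 0.03773
Pooled variance = ((n_s-1)*s_s^2 + (n_c-1)*s_c^2) / (n_s + n_c - 2) = 0.055225
Pooled SD = sqrt(0.055225) = 0.235
Mean difference = 0.094
|d| = |0.094| / 0.235 = 0.400

0.400


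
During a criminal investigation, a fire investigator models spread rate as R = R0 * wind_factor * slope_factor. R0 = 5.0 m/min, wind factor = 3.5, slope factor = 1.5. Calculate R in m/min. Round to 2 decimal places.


Fire spread rate calculation:
R = R0 * wind_factor * slope_factor
= 5.0 * 3.5 * 1.5
= 17.5 * 1.5
= 26.25 m/min

26.25


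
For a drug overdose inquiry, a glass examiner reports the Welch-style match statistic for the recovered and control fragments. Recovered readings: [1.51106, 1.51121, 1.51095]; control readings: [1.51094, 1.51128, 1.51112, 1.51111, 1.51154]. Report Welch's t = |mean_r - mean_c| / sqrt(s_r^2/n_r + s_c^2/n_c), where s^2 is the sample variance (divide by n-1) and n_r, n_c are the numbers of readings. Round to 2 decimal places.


Welch's t-criterion for glass RI comparison:
Recovered mean = sum / n_r = 4.53322 / 3 = 1.5110733
Control mean = sum / n_c = 7.55599 / 5 = 1.511198
Recovered sample variance s_r^2 = 1.70333e-08
Control sample variance s_c^2 = 5.102e-08
Welch SE (unpooled) = sqrt(s_r^2/n_r + s_c^2/n_c) = sqrt(5.67778e-09 + 1.0204e-08) = sqrt(1.58818e-08) = 0.000126023
|mean_r - mean_c| = 0.000124667
t = 0.000124667 / 0.000126023 = 0.99

0.99


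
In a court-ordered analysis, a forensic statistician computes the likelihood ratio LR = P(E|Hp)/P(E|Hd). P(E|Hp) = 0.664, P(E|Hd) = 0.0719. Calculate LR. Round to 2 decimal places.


Likelihood ratio calculation:
LR = P(E|Hp) / P(E|Hd)
LR = 0.664 / 0.0719
LR = 9.24

9.24


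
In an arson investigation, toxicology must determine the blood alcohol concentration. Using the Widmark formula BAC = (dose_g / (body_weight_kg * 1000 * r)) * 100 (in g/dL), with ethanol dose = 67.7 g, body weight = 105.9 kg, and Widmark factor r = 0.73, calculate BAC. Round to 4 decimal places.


Applying the Widmark formula:
BAC = (dose_g / (body_wt * 1000 * r)) * 100
Denominator = 105.9 * 1000 * 0.73 = 77307
BAC = (67.7 / 77307) * 100
BAC = 0.0876 g/dL

0.0876


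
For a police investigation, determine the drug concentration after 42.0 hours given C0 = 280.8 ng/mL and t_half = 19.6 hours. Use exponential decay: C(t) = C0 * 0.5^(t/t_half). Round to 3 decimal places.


Drug concentration decay:
Number of half-lives = t / t_half = 42.0 / 19.6 = 2.142857
Decay factor = 0.5^2.142857 = 0.22643094
C(t) = 280.8 * 0.22643094 = 63.582 ng/mL

63.582


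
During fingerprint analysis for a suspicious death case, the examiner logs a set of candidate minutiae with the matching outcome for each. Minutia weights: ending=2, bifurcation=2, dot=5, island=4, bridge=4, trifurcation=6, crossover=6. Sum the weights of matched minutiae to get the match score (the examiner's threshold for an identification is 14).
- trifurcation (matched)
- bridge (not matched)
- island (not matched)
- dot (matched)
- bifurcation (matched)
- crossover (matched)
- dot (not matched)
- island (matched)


Weighted minutiae match score:
  trifurcation: matched, +6 (running total 6)
  bridge: not matched, +0
  island: not matched, +0
  dot: matched, +5 (running total 11)
  bifurcation: matched, +2 (running total 13)
  crossover: matched, +6 (running total 19)
  dot: not matched, +0
  island: matched, +4 (running total 23)
Total score = 23
Threshold = 14; verdict = identification

23


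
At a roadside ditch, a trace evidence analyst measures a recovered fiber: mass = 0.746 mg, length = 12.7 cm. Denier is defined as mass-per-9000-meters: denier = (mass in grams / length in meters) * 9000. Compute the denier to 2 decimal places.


Denier calculation:
Mass in grams = 0.746 mg / 1000 = 0.000746 g
Length in meters = 12.7 cm / 100 = 0.127 m
Linear density = mass / length = 0.000746 / 0.127 = 0.00587402 g/m
Denier = (g/m) * 9000 = 0.00587402 * 9000 = 52.87

52.87


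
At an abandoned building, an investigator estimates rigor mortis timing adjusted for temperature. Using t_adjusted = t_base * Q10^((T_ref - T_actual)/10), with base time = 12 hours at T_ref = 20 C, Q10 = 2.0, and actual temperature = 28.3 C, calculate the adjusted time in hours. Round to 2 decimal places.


Rigor mortis time adjustment:
Exponent = (T_ref - T_actual) / 10 = (20 - 28.3) / 10 = -0.83
Q10 factor = 2.0^-0.83 = 0.56253
t_adjusted = 12 * 0.56253 = 6.75 hours

6.75


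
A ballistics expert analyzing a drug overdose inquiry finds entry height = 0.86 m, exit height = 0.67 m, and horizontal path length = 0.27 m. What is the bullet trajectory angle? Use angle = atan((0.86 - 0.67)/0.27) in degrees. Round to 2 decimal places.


Bullet trajectory angle:
Height difference = 0.86 - 0.67 = 0.19 m
angle = atan(0.19 / 0.27)
angle = atan(0.703704)
angle = 35.13 degrees

35.13


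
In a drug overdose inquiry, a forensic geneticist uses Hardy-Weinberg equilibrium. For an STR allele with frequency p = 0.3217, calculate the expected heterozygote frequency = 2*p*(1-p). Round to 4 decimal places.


Hardy-Weinberg heterozygote frequency:
q = 1 - p = 1 - 0.3217 = 0.6783
2pq = 2 * 0.3217 * 0.6783 = 0.4364

0.4364


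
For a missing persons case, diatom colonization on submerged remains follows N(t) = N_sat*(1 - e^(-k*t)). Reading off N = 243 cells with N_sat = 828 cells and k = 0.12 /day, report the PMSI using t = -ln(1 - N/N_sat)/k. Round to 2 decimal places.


PMSI from diatom colonization curve:
N / N_sat = 243 / 828 = 0.293478
1 - N/N_sat = 0.706522
ln(1 - N/N_sat) = -0.347401
t = -ln(1 - N/N_sat) / k = -(-0.347401) / 0.12 = 2.90 days

2.90


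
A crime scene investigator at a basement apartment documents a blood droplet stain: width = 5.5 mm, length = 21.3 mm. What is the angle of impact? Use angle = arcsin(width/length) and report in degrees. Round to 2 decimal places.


Blood spatter impact angle calculation:
width / length = 5.5 / 21.3 = 0.258216
angle = arcsin(0.258216)
angle = 14.96 degrees

14.96


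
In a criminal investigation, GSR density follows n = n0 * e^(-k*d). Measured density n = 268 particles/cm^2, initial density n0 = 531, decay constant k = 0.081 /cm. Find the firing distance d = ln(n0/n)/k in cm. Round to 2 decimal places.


GSR distance calculation:
n0/n = 531 / 268 = 1.981343
ln(n0/n) = 0.683775
d = 0.683775 / 0.081 = 8.44 cm

8.44


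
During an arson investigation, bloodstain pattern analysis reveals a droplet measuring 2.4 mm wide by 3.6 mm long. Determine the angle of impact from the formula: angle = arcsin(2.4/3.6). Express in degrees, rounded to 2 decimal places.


Blood spatter impact angle calculation:
width / length = 2.4 / 3.6 = 0.666667
angle = arcsin(0.666667)
angle = 41.81 degrees

41.81


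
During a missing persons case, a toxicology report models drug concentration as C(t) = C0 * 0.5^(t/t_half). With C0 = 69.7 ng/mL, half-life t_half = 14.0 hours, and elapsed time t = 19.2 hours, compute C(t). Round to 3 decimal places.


Drug concentration decay:
Number of half-lives = t / t_half = 19.2 / 14.0 = 1.371429
Decay factor = 0.5^1.371429 = 0.38650822
C(t) = 69.7 * 0.38650822 = 26.940 ng/mL

26.940


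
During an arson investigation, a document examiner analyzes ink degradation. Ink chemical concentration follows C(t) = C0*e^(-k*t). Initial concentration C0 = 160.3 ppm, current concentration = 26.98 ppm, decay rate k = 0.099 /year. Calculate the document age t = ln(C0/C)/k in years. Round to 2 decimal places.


Document age estimation:
C0/C = 160.3 / 26.98 = 5.941438
ln(C0/C) = 1.781951
t = 1.781951 / 0.099 = 18.00 years

18.00


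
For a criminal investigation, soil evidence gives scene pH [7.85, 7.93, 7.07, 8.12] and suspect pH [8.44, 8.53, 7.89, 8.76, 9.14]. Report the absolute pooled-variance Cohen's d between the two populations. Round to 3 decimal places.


Pooled-variance Cohen's d for soil pH comparison:
Scene mean = 30.97 / 4 = 7.7425
Suspect mean = 42.76 / 5 = 8.552
Scene sample variance s_s^2 = 0.213825
Suspect sample variance s_c^2 = 0.21007
Pooled variance = ((n_s-1)*s_s^2 + (n_c-1)*s_c^2) / (n_s + n_c - 2) = 0.211679
Pooled SD = sqrt(0.211679) = 0.460086
Mean difference = -0.8095
|d| = |-0.8095| / 0.460086 = 1.759

1.759


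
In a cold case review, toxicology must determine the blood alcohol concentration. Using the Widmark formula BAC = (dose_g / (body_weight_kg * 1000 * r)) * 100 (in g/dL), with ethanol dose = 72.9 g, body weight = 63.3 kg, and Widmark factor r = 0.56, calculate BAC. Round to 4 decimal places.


Applying the Widmark formula:
BAC = (dose_g / (body_wt * 1000 * r)) * 100
Denominator = 63.3 * 1000 * 0.56 = 35448
BAC = (72.9 / 35448) * 100
BAC = 0.2057 g/dL

0.2057


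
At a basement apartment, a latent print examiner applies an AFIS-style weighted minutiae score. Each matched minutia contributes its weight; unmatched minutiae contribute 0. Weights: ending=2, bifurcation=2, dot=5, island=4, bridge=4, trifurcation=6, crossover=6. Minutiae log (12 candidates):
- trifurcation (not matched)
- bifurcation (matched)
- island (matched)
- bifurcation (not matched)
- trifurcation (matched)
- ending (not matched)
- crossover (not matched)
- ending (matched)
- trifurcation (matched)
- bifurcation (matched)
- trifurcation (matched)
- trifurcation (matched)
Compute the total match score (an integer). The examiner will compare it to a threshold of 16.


Weighted minutiae match score:
  trifurcation: not matched, +0
  bifurcation: matched, +2 (running total 2)
  island: matched, +4 (running total 6)
  bifurcation: not matched, +0
  trifurcation: matched, +6 (running total 12)
  ending: not matched, +0
  crossover: not matched, +0
  ending: matched, +2 (running total 14)
  trifurcation: matched, +6 (running total 20)
  bifurcation: matched, +2 (running total 22)
  trifurcation: matched, +6 (running total 28)
  trifurcation: matched, +6 (running total 34)
Total score = 34
Threshold = 16; verdict = identification

34


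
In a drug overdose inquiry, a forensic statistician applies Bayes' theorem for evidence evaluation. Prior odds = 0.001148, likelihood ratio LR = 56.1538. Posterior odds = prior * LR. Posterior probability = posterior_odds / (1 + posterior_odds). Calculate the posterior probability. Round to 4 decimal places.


Bayesian evidence evaluation:
Posterior odds = prior_odds * LR = 0.001148 * 56.1538 = 0.06446456
Posterior probability = posterior_odds / (1 + posterior_odds)
= 0.06446456 / (1 + 0.06446456)
= 0.06446456 / 1.06446456
= 0.0606

0.0606


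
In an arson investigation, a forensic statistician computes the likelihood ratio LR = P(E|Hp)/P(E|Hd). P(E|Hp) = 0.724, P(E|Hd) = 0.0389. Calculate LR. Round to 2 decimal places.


Likelihood ratio calculation:
LR = P(E|Hp) / P(E|Hd)
LR = 0.724 / 0.0389
LR = 18.61

18.61


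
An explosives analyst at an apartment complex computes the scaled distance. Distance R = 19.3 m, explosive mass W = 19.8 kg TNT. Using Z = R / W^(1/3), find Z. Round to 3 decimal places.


Scaled distance calculation:
W^(1/3) = 19.8^(1/3) = 2.705339
Z = R / W^(1/3) = 19.3 / 2.705339
Z = 7.134 m/kg^(1/3)

7.134


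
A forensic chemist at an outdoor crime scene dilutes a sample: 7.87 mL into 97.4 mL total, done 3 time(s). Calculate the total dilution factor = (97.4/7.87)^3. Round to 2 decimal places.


Dilution factor calculation:
Single dilution = V_total / V_sample = 97.4 / 7.87 ≈ 12.376112
Number of dilutions = 3
Total DF = (97.4 / 7.87)^3 (full precision, rounded at the end) = 1895.63

1895.63


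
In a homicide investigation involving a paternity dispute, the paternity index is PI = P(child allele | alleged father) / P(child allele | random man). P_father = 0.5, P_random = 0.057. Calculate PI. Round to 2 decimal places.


Paternity Index calculation:
PI = P(allele|father) / P(allele|random)
PI = 0.5 / 0.057
PI = 8.77

8.77


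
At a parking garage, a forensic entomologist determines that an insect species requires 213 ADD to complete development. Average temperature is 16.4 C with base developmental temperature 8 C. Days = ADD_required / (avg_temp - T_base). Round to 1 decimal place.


Insect development time:
Effective temperature = avg_temp - T_base = 16.4 - 8 = 8.4 C
Days = ADD / effective_temp = 213 / 8.4 = 25.4 days

25.4


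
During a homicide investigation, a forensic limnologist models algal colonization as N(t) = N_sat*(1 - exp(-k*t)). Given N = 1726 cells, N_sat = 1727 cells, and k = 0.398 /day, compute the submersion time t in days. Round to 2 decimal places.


PMSI from diatom colonization curve:
N / N_sat = 1726 / 1727 = 0.999421
1 - N/N_sat = 0.000579
ln(1 - N/N_sat) = -7.454208
t = -ln(1 - N/N_sat) / k = -(-7.454208) / 0.398 = 18.73 days

18.73


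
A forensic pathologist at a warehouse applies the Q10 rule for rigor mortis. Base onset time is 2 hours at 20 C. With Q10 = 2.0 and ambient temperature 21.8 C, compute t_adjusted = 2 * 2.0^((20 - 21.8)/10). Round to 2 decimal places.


Rigor mortis time adjustment:
Exponent = (T_ref - T_actual) / 10 = (20 - 21.8) / 10 = -0.18
Q10 factor = 2.0^-0.18 = 0.8827
t_adjusted = 2 * 0.8827 = 1.77 hours

1.77


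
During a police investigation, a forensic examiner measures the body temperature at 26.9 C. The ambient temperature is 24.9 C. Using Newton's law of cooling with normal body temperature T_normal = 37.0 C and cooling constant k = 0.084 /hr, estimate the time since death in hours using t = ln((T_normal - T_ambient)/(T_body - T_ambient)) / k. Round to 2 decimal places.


Using Newton's law of cooling:
t = ln((T_normal - T_ambient) / (T_body - T_ambient)) / k
T_normal - T_ambient = 12.1
T_body - T_ambient = 2.0
Ratio = 6.05
ln(ratio) = 1.800058
t = 1.800058 / 0.084 = 21.43 hours

21.43


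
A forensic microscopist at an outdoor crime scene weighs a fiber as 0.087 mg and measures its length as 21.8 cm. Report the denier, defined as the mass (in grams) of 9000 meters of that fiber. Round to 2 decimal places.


Denier calculation:
Mass in grams = 0.087 mg / 1000 = 0.000087 g
Length in meters = 21.8 cm / 100 = 0.218 m
Linear density = mass / length = 0.000087 / 0.218 = 0.00039908 g/m
Denier = (g/m) * 9000 = 0.00039908 * 9000 = 3.59

3.59


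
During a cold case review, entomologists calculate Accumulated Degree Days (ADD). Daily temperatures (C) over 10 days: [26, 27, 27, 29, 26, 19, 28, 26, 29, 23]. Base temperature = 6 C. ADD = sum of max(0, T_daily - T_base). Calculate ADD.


Computing ADD day by day:
Day 1: max(0, 26 - 6) = 20
Day 2: max(0, 27 - 6) = 21
Day 3: max(0, 27 - 6) = 21
Day 4: max(0, 29 - 6) = 23
Day 5: max(0, 26 - 6) = 20
Day 6: max(0, 19 - 6) = 13
Day 7: max(0, 28 - 6) = 22
Day 8: max(0, 26 - 6) = 20
Day 9: max(0, 29 - 6) = 23
Day 10: max(0, 23 - 6) = 17
Total ADD = 200

200


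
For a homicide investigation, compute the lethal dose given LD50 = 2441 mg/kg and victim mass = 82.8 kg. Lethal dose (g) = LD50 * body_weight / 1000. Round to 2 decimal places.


Lethal dose calculation:
Lethal dose = LD50 * body_weight / 1000
= 2441 * 82.8 / 1000
= 202114.8 / 1000
= 202.11 g

202.11


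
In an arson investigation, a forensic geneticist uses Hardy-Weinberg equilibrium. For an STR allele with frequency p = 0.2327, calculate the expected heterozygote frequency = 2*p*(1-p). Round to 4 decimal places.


Hardy-Weinberg heterozygote frequency:
q = 1 - p = 1 - 0.2327 = 0.7673
2pq = 2 * 0.2327 * 0.7673 = 0.3571

0.3571


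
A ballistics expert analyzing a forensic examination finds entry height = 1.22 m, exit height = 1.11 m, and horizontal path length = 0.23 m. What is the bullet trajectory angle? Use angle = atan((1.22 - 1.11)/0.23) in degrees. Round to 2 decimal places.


Bullet trajectory angle:
Height difference = 1.22 - 1.11 = 0.11 m
angle = atan(0.11 / 0.23)
angle = atan(0.478261)
angle = 25.56 degrees

25.56


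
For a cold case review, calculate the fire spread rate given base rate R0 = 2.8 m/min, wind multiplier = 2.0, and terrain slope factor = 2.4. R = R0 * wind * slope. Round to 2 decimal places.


Fire spread rate calculation:
R = R0 * wind_factor * slope_factor
= 2.8 * 2.0 * 2.4
= 5.6 * 2.4
= 13.44 m/min

13.44


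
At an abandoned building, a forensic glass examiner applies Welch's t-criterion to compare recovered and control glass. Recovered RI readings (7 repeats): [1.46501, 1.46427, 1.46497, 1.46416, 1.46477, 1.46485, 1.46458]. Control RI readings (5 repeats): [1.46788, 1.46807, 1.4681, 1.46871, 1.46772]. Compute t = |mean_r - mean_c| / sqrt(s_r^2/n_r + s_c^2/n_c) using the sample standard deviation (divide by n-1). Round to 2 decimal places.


Welch's t-criterion for glass RI comparison:
Recovered mean = sum / n_r = 10.25261 / 7 = 1.4646586
Control mean = sum / n_c = 7.34048 / 5 = 1.468096
Recovered sample variance s_r^2 = 1.12548e-07
Control sample variance s_c^2 = 1.4143e-07
Welch SE (unpooled) = sqrt(s_r^2/n_r + s_c^2/n_c) = sqrt(1.60782e-08 + 2.8286e-08) = sqrt(4.43642e-08) = 0.000210628
|mean_r - mean_c| = 0.00343743
t = 0.00343743 / 0.000210628 = 16.32

16.32


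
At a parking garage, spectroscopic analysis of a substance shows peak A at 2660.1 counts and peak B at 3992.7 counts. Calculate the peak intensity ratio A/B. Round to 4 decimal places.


Spectral peak ratio:
Peak A = 2660.1 counts
Peak B = 3992.7 counts
Ratio = 2660.1 / 3992.7 = 0.6662

0.6662


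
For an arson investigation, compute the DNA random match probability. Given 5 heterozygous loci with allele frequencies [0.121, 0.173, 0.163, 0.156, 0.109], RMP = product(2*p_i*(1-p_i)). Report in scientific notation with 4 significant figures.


Computing RMP for 5 loci:
Locus 1: 2 * 0.121 * 0.879 = 0.212718
Locus 2: 2 * 0.173 * 0.827 = 0.286142
Locus 3: 2 * 0.163 * 0.837 = 0.272862
Locus 4: 2 * 0.156 * 0.844 = 0.263328
Locus 5: 2 * 0.109 * 0.891 = 0.194238
RMP = 8.495e-04

8.495e-04


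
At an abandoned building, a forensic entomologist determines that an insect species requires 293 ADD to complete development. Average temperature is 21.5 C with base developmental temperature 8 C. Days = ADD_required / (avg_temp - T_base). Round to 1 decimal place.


Insect development time:
Effective temperature = avg_temp - T_base = 21.5 - 8 = 13.5 C
Days = ADD / effective_temp = 293 / 13.5 = 21.7 days

21.7


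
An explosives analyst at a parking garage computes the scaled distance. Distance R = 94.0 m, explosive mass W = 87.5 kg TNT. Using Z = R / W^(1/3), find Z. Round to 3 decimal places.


Scaled distance calculation:
W^(1/3) = 87.5^(1/3) = 4.43952
Z = R / W^(1/3) = 94.0 / 4.43952
Z = 21.173 m/kg^(1/3)

21.173


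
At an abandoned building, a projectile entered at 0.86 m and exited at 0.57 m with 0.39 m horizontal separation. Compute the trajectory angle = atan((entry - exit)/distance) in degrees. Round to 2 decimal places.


Bullet trajectory angle:
Height difference = 0.86 - 0.57 = 0.29 m
angle = atan(0.29 / 0.39)
angle = atan(0.74359)
angle = 36.63 degrees

36.63


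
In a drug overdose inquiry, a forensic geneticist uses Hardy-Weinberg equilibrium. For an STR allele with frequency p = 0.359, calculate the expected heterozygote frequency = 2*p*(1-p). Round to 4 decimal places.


Hardy-Weinberg heterozygote frequency:
q = 1 - p = 1 - 0.359 = 0.641
2pq = 2 * 0.359 * 0.641 = 0.4602

0.4602


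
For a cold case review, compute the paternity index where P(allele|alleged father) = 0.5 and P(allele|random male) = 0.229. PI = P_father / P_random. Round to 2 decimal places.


Paternity Index calculation:
PI = P(allele|father) / P(allele|random)
PI = 0.5 / 0.229
PI = 2.18

2.18


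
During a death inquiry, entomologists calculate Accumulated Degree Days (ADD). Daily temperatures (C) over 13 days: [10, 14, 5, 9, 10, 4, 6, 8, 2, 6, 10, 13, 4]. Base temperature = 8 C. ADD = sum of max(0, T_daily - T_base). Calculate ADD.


Computing ADD day by day:
Day 1: max(0, 10 - 8) = 2
Day 2: max(0, 14 - 8) = 6
Day 3: max(0, 5 - 8) = 0
Day 4: max(0, 9 - 8) = 1
Day 5: max(0, 10 - 8) = 2
Day 6: max(0, 4 - 8) = 0
Day 7: max(0, 6 - 8) = 0
Day 8: max(0, 8 - 8) = 0
Day 9: max(0, 2 - 8) = 0
Day 10: max(0, 6 - 8) = 0
Day 11: max(0, 10 - 8) = 2
Day 12: max(0, 13 - 8) = 5
Day 13: max(0, 4 - 8) = 0
Total ADD = 18

18


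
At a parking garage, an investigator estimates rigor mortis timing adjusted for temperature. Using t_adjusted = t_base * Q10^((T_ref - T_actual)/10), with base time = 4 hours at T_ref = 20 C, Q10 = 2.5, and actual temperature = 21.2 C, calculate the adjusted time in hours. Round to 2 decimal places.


Rigor mortis time adjustment:
Exponent = (T_ref - T_actual) / 10 = (20 - 21.2) / 10 = -0.12
Q10 factor = 2.5^-0.12 = 0.89587
t_adjusted = 4 * 0.89587 = 3.58 hours

3.58


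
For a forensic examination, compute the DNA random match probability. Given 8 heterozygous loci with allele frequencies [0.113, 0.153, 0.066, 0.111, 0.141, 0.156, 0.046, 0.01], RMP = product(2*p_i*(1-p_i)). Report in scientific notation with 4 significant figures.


Computing RMP for 8 loci:
Locus 1: 2 * 0.113 * 0.887 = 0.200462
Locus 2: 2 * 0.153 * 0.847 = 0.259182
Locus 3: 2 * 0.066 * 0.934 = 0.123288
Locus 4: 2 * 0.111 * 0.889 = 0.197358
Locus 5: 2 * 0.141 * 0.859 = 0.242238
Locus 6: 2 * 0.156 * 0.844 = 0.263328
Locus 7: 2 * 0.046 * 0.954 = 0.087768
Locus 8: 2 * 0.01 * 0.99 = 0.0198
RMP = 1.401e-07

1.401e-07
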